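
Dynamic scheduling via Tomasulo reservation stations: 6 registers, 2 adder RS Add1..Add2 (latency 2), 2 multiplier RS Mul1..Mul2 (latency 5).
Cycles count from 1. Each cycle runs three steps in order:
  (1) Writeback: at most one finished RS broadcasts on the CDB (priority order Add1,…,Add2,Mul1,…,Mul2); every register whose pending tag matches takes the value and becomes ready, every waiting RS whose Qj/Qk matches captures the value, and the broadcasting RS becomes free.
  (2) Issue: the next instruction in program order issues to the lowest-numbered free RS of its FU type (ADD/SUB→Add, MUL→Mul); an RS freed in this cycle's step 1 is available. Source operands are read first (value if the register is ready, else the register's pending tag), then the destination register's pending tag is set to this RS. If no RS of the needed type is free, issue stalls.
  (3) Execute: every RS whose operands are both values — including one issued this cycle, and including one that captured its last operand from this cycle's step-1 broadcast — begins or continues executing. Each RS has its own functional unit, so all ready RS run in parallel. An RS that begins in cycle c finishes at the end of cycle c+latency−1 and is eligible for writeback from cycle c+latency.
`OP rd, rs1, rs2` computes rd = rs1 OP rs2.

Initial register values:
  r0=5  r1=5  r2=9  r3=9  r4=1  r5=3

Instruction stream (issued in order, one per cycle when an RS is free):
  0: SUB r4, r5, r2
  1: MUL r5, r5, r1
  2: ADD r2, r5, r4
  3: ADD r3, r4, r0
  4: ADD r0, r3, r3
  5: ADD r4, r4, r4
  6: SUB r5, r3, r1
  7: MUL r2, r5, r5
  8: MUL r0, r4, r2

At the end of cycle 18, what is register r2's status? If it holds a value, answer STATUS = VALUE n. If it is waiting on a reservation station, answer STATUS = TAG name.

STATUS = VALUE 36

c1: issue SUB r4<-Add1 | r0:5,r1:5,r2:9,r3:9,r4:Add1,r5:3
c2: issue MUL r5<-Mul1 | r0:5,r1:5,r2:9,r3:9,r4:Add1,r5:Mul1
c3: CDB Add1=-6; issue ADD r2<-Add1 | r0:5,r1:5,r2:Add1,r3:9,r4:-6,r5:Mul1
c4: issue ADD r3<-Add2 | r0:5,r1:5,r2:Add1,r3:Add2,r4:-6,r5:Mul1
c5: stall | r0:5,r1:5,r2:Add1,r3:Add2,r4:-6,r5:Mul1
c6: CDB Add2=-1; issue ADD r0<-Add2 | r0:Add2,r1:5,r2:Add1,r3:-1,r4:-6,r5:Mul1
c7: CDB Mul1=15; stall | r0:Add2,r1:5,r2:Add1,r3:-1,r4:-6,r5:15
c8: CDB Add2=-2; issue ADD r4<-Add2 | r0:-2,r1:5,r2:Add1,r3:-1,r4:Add2,r5:15
c9: CDB Add1=9; issue SUB r5<-Add1 | r0:-2,r1:5,r2:9,r3:-1,r4:Add2,r5:Add1
c10: CDB Add2=-12; issue MUL r2<-Mul1 | r0:-2,r1:5,r2:Mul1,r3:-1,r4:-12,r5:Add1
c11: CDB Add1=-6; issue MUL r0<-Mul2 | r0:Mul2,r1:5,r2:Mul1,r3:-1,r4:-12,r5:-6
c12: - | r0:Mul2,r1:5,r2:Mul1,r3:-1,r4:-12,r5:-6
c13: - | r0:Mul2,r1:5,r2:Mul1,r3:-1,r4:-12,r5:-6
c14: - | r0:Mul2,r1:5,r2:Mul1,r3:-1,r4:-12,r5:-6
c15: - | r0:Mul2,r1:5,r2:Mul1,r3:-1,r4:-12,r5:-6
c16: CDB Mul1=36 | r0:Mul2,r1:5,r2:36,r3:-1,r4:-12,r5:-6
c17: - | r0:Mul2,r1:5,r2:36,r3:-1,r4:-12,r5:-6
c18: - | r0:Mul2,r1:5,r2:36,r3:-1,r4:-12,r5:-6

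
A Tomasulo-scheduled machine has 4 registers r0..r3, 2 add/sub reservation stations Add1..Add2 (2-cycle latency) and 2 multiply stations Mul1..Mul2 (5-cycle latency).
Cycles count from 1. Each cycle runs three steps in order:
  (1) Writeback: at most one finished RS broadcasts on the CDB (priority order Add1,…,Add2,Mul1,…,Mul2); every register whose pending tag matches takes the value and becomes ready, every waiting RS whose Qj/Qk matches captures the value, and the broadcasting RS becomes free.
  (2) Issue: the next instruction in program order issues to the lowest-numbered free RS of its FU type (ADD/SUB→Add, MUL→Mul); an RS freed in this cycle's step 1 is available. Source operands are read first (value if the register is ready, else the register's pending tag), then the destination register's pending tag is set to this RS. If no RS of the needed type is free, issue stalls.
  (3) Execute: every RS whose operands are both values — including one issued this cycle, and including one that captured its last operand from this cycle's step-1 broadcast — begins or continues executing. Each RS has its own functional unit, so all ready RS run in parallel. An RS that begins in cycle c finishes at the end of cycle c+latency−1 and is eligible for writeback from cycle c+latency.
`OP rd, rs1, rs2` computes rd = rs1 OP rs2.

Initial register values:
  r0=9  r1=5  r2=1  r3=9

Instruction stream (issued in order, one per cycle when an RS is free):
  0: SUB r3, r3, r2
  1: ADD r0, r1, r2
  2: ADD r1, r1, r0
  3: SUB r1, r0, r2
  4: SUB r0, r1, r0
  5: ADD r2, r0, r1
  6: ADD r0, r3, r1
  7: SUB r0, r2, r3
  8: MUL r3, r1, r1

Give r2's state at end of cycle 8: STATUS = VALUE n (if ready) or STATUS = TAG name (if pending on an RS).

c1: issue SUB r3<-Add1 | r0:9,r1:5,r2:1,r3:Add1
c2: issue ADD r0<-Add2 | r0:Add2,r1:5,r2:1,r3:Add1
c3: CDB Add1=8; issue ADD r1<-Add1 | r0:Add2,r1:Add1,r2:1,r3:8
c4: CDB Add2=6; issue SUB r1<-Add2 | r0:6,r1:Add2,r2:1,r3:8
c5: stall | r0:6,r1:Add2,r2:1,r3:8
c6: CDB Add1=11; issue SUB r0<-Add1 | r0:Add1,r1:Add2,r2:1,r3:8
c7: CDB Add2=5; issue ADD r2<-Add2 | r0:Add1,r1:5,r2:Add2,r3:8
c8: stall | r0:Add1,r1:5,r2:Add2,r3:8

STATUS = TAG Add2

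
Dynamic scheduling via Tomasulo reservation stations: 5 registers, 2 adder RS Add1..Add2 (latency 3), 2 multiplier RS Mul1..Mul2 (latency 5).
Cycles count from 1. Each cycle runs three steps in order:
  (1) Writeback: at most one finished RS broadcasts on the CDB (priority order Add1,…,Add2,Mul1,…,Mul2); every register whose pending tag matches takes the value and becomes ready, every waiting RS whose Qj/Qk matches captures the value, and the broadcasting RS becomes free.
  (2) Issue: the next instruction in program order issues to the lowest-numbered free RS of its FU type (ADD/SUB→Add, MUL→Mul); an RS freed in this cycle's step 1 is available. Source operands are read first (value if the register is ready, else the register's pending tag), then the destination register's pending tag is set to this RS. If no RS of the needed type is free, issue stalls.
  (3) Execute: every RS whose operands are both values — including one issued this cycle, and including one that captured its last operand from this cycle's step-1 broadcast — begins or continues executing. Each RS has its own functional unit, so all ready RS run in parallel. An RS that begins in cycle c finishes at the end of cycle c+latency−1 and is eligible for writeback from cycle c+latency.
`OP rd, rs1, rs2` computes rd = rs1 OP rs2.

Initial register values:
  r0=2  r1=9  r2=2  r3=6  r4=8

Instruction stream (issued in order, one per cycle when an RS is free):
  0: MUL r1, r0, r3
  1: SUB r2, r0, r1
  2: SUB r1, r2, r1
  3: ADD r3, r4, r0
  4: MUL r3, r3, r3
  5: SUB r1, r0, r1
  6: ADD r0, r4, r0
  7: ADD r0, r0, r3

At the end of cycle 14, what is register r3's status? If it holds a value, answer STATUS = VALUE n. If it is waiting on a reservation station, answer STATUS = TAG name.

c1: issue MUL r1<-Mul1 | r0:2,r1:Mul1,r2:2,r3:6,r4:8
c2: issue SUB r2<-Add1 | r0:2,r1:Mul1,r2:Add1,r3:6,r4:8
c3: issue SUB r1<-Add2 | r0:2,r1:Add2,r2:Add1,r3:6,r4:8
c4: stall | r0:2,r1:Add2,r2:Add1,r3:6,r4:8
c5: stall | r0:2,r1:Add2,r2:Add1,r3:6,r4:8
c6: CDB Mul1=12; stall | r0:2,r1:Add2,r2:Add1,r3:6,r4:8
c7: stall | r0:2,r1:Add2,r2:Add1,r3:6,r4:8
c8: stall | r0:2,r1:Add2,r2:Add1,r3:6,r4:8
c9: CDB Add1=-10; issue ADD r3<-Add1 | r0:2,r1:Add2,r2:-10,r3:Add1,r4:8
c10: issue MUL r3<-Mul1 | r0:2,r1:Add2,r2:-10,r3:Mul1,r4:8
c11: stall | r0:2,r1:Add2,r2:-10,r3:Mul1,r4:8
c12: CDB Add1=10; issue SUB r1<-Add1 | r0:2,r1:Add1,r2:-10,r3:Mul1,r4:8
c13: CDB Add2=-22; issue ADD r0<-Add2 | r0:Add2,r1:Add1,r2:-10,r3:Mul1,r4:8
c14: stall | r0:Add2,r1:Add1,r2:-10,r3:Mul1,r4:8

STATUS = TAG Mul1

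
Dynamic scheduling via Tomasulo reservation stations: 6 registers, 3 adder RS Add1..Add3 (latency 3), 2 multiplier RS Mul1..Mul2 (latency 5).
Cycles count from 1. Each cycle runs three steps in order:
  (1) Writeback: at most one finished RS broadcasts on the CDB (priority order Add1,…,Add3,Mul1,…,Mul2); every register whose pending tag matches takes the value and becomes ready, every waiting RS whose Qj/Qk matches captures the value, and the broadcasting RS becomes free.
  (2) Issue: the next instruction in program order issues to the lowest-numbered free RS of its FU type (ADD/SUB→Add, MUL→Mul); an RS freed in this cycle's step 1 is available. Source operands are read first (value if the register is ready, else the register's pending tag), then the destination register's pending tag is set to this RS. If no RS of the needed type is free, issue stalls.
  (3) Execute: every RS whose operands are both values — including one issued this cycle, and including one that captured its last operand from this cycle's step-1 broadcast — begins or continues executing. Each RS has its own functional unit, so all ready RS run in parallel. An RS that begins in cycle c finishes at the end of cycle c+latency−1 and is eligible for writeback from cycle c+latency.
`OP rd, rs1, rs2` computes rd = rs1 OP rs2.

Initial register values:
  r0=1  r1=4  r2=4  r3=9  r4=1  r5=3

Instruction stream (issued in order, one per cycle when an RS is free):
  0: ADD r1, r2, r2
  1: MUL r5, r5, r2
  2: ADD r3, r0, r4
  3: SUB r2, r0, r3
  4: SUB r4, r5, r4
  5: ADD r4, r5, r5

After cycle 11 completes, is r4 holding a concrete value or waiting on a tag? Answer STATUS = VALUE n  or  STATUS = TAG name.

STATUS = VALUE 24

cycle 1: issue ADD r1<-Add1 // r0:1,r1:Add1,r2:4,r3:9,r4:1,r5:3
cycle 2: issue MUL r5<-Mul1 // r0:1,r1:Add1,r2:4,r3:9,r4:1,r5:Mul1
cycle 3: issue ADD r3<-Add2 // r0:1,r1:Add1,r2:4,r3:Add2,r4:1,r5:Mul1
cycle 4: CDB Add1=8; issue SUB r2<-Add1 // r0:1,r1:8,r2:Add1,r3:Add2,r4:1,r5:Mul1
cycle 5: issue SUB r4<-Add3 // r0:1,r1:8,r2:Add1,r3:Add2,r4:Add3,r5:Mul1
cycle 6: CDB Add2=2; issue ADD r4<-Add2 // r0:1,r1:8,r2:Add1,r3:2,r4:Add2,r5:Mul1
cycle 7: CDB Mul1=12 // r0:1,r1:8,r2:Add1,r3:2,r4:Add2,r5:12
cycle 8: - // r0:1,r1:8,r2:Add1,r3:2,r4:Add2,r5:12
cycle 9: CDB Add1=-1 // r0:1,r1:8,r2:-1,r3:2,r4:Add2,r5:12
cycle 10: CDB Add2=24 // r0:1,r1:8,r2:-1,r3:2,r4:24,r5:12
cycle 11: CDB Add3=11 // r0:1,r1:8,r2:-1,r3:2,r4:24,r5:12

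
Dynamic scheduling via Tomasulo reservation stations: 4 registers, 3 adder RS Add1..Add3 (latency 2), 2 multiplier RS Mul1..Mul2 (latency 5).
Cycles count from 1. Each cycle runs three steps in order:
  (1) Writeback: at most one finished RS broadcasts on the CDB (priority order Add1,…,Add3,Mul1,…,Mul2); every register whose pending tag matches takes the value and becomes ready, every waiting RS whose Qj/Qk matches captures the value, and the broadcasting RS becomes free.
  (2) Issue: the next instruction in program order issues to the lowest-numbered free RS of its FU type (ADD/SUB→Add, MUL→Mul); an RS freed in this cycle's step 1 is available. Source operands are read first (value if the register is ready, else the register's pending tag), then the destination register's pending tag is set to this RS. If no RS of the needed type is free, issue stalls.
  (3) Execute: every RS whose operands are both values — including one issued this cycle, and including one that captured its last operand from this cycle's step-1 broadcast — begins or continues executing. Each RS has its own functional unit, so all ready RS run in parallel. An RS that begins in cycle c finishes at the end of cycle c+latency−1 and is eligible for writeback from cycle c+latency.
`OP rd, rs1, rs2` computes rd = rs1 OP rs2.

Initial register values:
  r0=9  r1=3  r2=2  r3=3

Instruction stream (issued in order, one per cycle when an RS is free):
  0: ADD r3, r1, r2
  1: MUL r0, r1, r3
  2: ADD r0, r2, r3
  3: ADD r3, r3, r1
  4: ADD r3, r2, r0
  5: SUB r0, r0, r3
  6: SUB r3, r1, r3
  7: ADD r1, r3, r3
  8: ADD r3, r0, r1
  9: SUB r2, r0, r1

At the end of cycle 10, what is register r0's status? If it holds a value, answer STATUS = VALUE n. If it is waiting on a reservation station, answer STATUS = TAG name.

STATUS = VALUE -2

cycle 1: issue ADD r3<-Add1 // r0:9,r1:3,r2:2,r3:Add1
cycle 2: issue MUL r0<-Mul1 // r0:Mul1,r1:3,r2:2,r3:Add1
cycle 3: CDB Add1=5; issue ADD r0<-Add1 // r0:Add1,r1:3,r2:2,r3:5
cycle 4: issue ADD r3<-Add2 // r0:Add1,r1:3,r2:2,r3:Add2
cycle 5: CDB Add1=7; issue ADD r3<-Add1 // r0:7,r1:3,r2:2,r3:Add1
cycle 6: CDB Add2=8; issue SUB r0<-Add2 // r0:Add2,r1:3,r2:2,r3:Add1
cycle 7: CDB Add1=9; issue SUB r3<-Add1 // r0:Add2,r1:3,r2:2,r3:Add1
cycle 8: CDB Mul1=15; issue ADD r1<-Add3 // r0:Add2,r1:Add3,r2:2,r3:Add1
cycle 9: CDB Add1=-6; issue ADD r3<-Add1 // r0:Add2,r1:Add3,r2:2,r3:Add1
cycle 10: CDB Add2=-2; issue SUB r2<-Add2 // r0:-2,r1:Add3,r2:Add2,r3:Add1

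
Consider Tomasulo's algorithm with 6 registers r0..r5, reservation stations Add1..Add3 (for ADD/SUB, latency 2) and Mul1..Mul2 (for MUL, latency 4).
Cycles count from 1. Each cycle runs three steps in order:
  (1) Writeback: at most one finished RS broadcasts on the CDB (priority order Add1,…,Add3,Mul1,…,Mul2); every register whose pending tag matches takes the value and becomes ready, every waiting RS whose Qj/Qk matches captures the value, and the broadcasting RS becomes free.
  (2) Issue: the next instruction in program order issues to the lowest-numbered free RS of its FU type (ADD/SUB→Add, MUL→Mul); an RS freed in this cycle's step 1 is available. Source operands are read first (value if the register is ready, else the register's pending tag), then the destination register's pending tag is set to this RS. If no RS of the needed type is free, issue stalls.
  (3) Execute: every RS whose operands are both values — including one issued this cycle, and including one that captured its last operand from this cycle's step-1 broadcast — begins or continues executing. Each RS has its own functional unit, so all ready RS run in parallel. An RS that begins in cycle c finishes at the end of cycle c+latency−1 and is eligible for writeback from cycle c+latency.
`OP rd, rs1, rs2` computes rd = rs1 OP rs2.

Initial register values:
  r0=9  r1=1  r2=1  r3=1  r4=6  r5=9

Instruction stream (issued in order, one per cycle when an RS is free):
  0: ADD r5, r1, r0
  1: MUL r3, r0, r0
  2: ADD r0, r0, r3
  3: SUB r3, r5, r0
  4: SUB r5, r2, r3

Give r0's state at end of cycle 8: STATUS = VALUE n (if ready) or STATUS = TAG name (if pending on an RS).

STATUS = VALUE 90

cycle 1: issue ADD r5<-Add1 // r0:9,r1:1,r2:1,r3:1,r4:6,r5:Add1
cycle 2: issue MUL r3<-Mul1 // r0:9,r1:1,r2:1,r3:Mul1,r4:6,r5:Add1
cycle 3: CDB Add1=10; issue ADD r0<-Add1 // r0:Add1,r1:1,r2:1,r3:Mul1,r4:6,r5:10
cycle 4: issue SUB r3<-Add2 // r0:Add1,r1:1,r2:1,r3:Add2,r4:6,r5:10
cycle 5: issue SUB r5<-Add3 // r0:Add1,r1:1,r2:1,r3:Add2,r4:6,r5:Add3
cycle 6: CDB Mul1=81 // r0:Add1,r1:1,r2:1,r3:Add2,r4:6,r5:Add3
cycle 7: - // r0:Add1,r1:1,r2:1,r3:Add2,r4:6,r5:Add3
cycle 8: CDB Add1=90 // r0:90,r1:1,r2:1,r3:Add2,r4:6,r5:Add3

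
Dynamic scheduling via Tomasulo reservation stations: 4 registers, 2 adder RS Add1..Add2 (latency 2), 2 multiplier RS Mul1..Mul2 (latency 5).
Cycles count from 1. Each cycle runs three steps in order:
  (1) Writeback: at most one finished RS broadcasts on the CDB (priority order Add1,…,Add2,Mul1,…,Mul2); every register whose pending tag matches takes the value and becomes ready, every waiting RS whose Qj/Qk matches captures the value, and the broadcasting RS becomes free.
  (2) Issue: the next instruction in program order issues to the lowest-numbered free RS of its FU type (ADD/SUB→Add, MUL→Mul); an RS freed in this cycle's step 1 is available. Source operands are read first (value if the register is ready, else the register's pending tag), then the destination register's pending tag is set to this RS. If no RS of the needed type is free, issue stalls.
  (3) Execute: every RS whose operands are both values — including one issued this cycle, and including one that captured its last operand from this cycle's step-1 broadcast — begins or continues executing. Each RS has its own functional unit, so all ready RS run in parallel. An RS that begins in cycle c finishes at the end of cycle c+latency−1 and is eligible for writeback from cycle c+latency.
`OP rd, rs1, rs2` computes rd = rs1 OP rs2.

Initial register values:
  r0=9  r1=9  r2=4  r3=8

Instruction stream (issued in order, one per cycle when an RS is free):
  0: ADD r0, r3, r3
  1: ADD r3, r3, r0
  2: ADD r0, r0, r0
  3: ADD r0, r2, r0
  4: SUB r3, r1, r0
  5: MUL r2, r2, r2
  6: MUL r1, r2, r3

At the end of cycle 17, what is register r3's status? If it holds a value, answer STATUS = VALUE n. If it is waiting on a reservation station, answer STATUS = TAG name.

STATUS = VALUE -27

cycle 1: issue ADD r0<-Add1 // r0:Add1,r1:9,r2:4,r3:8
cycle 2: issue ADD r3<-Add2 // r0:Add1,r1:9,r2:4,r3:Add2
cycle 3: CDB Add1=16; issue ADD r0<-Add1 // r0:Add1,r1:9,r2:4,r3:Add2
cycle 4: stall // r0:Add1,r1:9,r2:4,r3:Add2
cycle 5: CDB Add1=32; issue ADD r0<-Add1 // r0:Add1,r1:9,r2:4,r3:Add2
cycle 6: CDB Add2=24; issue SUB r3<-Add2 // r0:Add1,r1:9,r2:4,r3:Add2
cycle 7: CDB Add1=36; issue MUL r2<-Mul1 // r0:36,r1:9,r2:Mul1,r3:Add2
cycle 8: issue MUL r1<-Mul2 // r0:36,r1:Mul2,r2:Mul1,r3:Add2
cycle 9: CDB Add2=-27 // r0:36,r1:Mul2,r2:Mul1,r3:-27
cycle 10: - // r0:36,r1:Mul2,r2:Mul1,r3:-27
cycle 11: - // r0:36,r1:Mul2,r2:Mul1,r3:-27
cycle 12: CDB Mul1=16 // r0:36,r1:Mul2,r2:16,r3:-27
cycle 13: - // r0:36,r1:Mul2,r2:16,r3:-27
cycle 14: - // r0:36,r1:Mul2,r2:16,r3:-27
cycle 15: - // r0:36,r1:Mul2,r2:16,r3:-27
cycle 16: - // r0:36,r1:Mul2,r2:16,r3:-27
cycle 17: CDB Mul2=-432 // r0:36,r1:-432,r2:16,r3:-27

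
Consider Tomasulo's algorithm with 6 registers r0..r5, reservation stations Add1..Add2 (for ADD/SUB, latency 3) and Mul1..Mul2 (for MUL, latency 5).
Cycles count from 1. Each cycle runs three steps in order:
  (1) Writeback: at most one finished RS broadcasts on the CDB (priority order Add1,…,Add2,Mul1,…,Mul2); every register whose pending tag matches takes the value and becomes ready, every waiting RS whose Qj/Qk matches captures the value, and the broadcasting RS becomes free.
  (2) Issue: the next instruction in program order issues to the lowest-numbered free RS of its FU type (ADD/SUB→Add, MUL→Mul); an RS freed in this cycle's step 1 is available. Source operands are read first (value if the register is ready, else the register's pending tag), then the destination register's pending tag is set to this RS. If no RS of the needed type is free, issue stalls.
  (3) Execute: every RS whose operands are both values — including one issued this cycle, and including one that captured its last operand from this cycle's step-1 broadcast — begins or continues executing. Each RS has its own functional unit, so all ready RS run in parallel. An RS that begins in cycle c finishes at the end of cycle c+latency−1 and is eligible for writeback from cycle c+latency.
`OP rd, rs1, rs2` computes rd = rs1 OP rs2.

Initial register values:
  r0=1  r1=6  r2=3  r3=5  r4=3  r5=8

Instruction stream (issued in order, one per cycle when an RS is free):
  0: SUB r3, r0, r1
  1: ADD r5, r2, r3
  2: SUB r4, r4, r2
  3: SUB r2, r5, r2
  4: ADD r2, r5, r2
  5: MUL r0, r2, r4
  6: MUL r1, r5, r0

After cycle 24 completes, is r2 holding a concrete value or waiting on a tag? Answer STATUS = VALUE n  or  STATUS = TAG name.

STATUS = VALUE -7

  c1: issue SUB r3<-Add1  regs: r0:1,r1:6,r2:3,r3:Add1,r4:3,r5:8
  c2: issue ADD r5<-Add2  regs: r0:1,r1:6,r2:3,r3:Add1,r4:3,r5:Add2
  c3: stall  regs: r0:1,r1:6,r2:3,r3:Add1,r4:3,r5:Add2
  c4: CDB Add1=-5; issue SUB r4<-Add1  regs: r0:1,r1:6,r2:3,r3:-5,r4:Add1,r5:Add2
  c5: stall  regs: r0:1,r1:6,r2:3,r3:-5,r4:Add1,r5:Add2
  c6: stall  regs: r0:1,r1:6,r2:3,r3:-5,r4:Add1,r5:Add2
  c7: CDB Add1=0; issue SUB r2<-Add1  regs: r0:1,r1:6,r2:Add1,r3:-5,r4:0,r5:Add2
  c8: CDB Add2=-2; issue ADD r2<-Add2  regs: r0:1,r1:6,r2:Add2,r3:-5,r4:0,r5:-2
  c9: issue MUL r0<-Mul1  regs: r0:Mul1,r1:6,r2:Add2,r3:-5,r4:0,r5:-2
  c10: issue MUL r1<-Mul2  regs: r0:Mul1,r1:Mul2,r2:Add2,r3:-5,r4:0,r5:-2
  c11: CDB Add1=-5  regs: r0:Mul1,r1:Mul2,r2:Add2,r3:-5,r4:0,r5:-2
  c12: -  regs: r0:Mul1,r1:Mul2,r2:Add2,r3:-5,r4:0,r5:-2
  c13: -  regs: r0:Mul1,r1:Mul2,r2:Add2,r3:-5,r4:0,r5:-2
  c14: CDB Add2=-7  regs: r0:Mul1,r1:Mul2,r2:-7,r3:-5,r4:0,r5:-2
  c15: -  regs: r0:Mul1,r1:Mul2,r2:-7,r3:-5,r4:0,r5:-2
  c16: -  regs: r0:Mul1,r1:Mul2,r2:-7,r3:-5,r4:0,r5:-2
  c17: -  regs: r0:Mul1,r1:Mul2,r2:-7,r3:-5,r4:0,r5:-2
  c18: -  regs: r0:Mul1,r1:Mul2,r2:-7,r3:-5,r4:0,r5:-2
  c19: CDB Mul1=0  regs: r0:0,r1:Mul2,r2:-7,r3:-5,r4:0,r5:-2
  c20: -  regs: r0:0,r1:Mul2,r2:-7,r3:-5,r4:0,r5:-2
  c21: -  regs: r0:0,r1:Mul2,r2:-7,r3:-5,r4:0,r5:-2
  c22: -  regs: r0:0,r1:Mul2,r2:-7,r3:-5,r4:0,r5:-2
  c23: -  regs: r0:0,r1:Mul2,r2:-7,r3:-5,r4:0,r5:-2
  c24: CDB Mul2=0  regs: r0:0,r1:0,r2:-7,r3:-5,r4:0,r5:-2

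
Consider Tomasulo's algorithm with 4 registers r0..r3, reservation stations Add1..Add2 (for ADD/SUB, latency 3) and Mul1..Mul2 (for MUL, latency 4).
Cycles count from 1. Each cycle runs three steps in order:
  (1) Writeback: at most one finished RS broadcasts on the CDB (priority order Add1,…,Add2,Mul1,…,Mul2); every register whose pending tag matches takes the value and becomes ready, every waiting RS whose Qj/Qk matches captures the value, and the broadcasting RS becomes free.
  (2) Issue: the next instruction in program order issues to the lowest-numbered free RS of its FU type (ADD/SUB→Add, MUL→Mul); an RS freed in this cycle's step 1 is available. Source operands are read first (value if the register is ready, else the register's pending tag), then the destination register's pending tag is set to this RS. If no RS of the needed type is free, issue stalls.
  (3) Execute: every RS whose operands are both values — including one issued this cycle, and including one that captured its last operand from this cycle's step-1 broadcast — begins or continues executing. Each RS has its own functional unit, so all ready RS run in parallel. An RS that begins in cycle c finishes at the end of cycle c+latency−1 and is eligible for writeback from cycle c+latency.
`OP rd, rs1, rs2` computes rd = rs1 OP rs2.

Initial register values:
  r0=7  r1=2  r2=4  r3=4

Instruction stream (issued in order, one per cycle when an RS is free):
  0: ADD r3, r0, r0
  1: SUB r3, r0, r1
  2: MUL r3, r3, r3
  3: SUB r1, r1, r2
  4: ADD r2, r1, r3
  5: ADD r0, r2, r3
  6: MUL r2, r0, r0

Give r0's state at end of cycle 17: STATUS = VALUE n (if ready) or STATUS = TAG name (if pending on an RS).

STATUS = VALUE 48

cycle 1: issue ADD r3<-Add1 // r0:7,r1:2,r2:4,r3:Add1
cycle 2: issue SUB r3<-Add2 // r0:7,r1:2,r2:4,r3:Add2
cycle 3: issue MUL r3<-Mul1 // r0:7,r1:2,r2:4,r3:Mul1
cycle 4: CDB Add1=14; issue SUB r1<-Add1 // r0:7,r1:Add1,r2:4,r3:Mul1
cycle 5: CDB Add2=5; issue ADD r2<-Add2 // r0:7,r1:Add1,r2:Add2,r3:Mul1
cycle 6: stall // r0:7,r1:Add1,r2:Add2,r3:Mul1
cycle 7: CDB Add1=-2; issue ADD r0<-Add1 // r0:Add1,r1:-2,r2:Add2,r3:Mul1
cycle 8: issue MUL r2<-Mul2 // r0:Add1,r1:-2,r2:Mul2,r3:Mul1
cycle 9: CDB Mul1=25 // r0:Add1,r1:-2,r2:Mul2,r3:25
cycle 10: - // r0:Add1,r1:-2,r2:Mul2,r3:25
cycle 11: - // r0:Add1,r1:-2,r2:Mul2,r3:25
cycle 12: CDB Add2=23 // r0:Add1,r1:-2,r2:Mul2,r3:25
cycle 13: - // r0:Add1,r1:-2,r2:Mul2,r3:25
cycle 14: - // r0:Add1,r1:-2,r2:Mul2,r3:25
cycle 15: CDB Add1=48 // r0:48,r1:-2,r2:Mul2,r3:25
cycle 16: - // r0:48,r1:-2,r2:Mul2,r3:25
cycle 17: - // r0:48,r1:-2,r2:Mul2,r3:25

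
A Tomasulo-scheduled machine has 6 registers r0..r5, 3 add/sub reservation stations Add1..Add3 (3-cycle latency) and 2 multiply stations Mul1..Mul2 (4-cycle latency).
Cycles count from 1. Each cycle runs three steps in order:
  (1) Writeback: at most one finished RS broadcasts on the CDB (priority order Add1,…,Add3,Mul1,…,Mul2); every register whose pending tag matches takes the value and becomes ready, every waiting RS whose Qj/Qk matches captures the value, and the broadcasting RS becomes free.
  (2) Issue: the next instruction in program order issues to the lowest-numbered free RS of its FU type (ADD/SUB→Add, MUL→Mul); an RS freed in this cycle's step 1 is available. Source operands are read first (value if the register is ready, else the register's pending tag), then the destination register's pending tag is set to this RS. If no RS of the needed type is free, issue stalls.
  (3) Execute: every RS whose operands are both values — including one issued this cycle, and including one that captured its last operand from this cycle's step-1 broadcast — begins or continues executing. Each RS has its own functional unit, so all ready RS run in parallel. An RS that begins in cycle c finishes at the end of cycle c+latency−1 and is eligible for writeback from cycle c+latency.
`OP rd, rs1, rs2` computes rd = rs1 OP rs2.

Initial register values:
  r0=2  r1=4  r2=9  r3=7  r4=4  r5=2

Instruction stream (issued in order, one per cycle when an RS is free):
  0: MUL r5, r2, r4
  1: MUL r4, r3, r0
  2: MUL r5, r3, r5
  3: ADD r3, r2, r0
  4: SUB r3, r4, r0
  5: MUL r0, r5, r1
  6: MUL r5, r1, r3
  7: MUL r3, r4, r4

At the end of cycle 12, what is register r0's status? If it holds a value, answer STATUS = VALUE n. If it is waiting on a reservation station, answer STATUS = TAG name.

c1: issue MUL r5<-Mul1 | r0:2,r1:4,r2:9,r3:7,r4:4,r5:Mul1
c2: issue MUL r4<-Mul2 | r0:2,r1:4,r2:9,r3:7,r4:Mul2,r5:Mul1
c3: stall | r0:2,r1:4,r2:9,r3:7,r4:Mul2,r5:Mul1
c4: stall | r0:2,r1:4,r2:9,r3:7,r4:Mul2,r5:Mul1
c5: CDB Mul1=36; issue MUL r5<-Mul1 | r0:2,r1:4,r2:9,r3:7,r4:Mul2,r5:Mul1
c6: CDB Mul2=14; issue ADD r3<-Add1 | r0:2,r1:4,r2:9,r3:Add1,r4:14,r5:Mul1
c7: issue SUB r3<-Add2 | r0:2,r1:4,r2:9,r3:Add2,r4:14,r5:Mul1
c8: issue MUL r0<-Mul2 | r0:Mul2,r1:4,r2:9,r3:Add2,r4:14,r5:Mul1
c9: CDB Add1=11; stall | r0:Mul2,r1:4,r2:9,r3:Add2,r4:14,r5:Mul1
c10: CDB Add2=12; stall | r0:Mul2,r1:4,r2:9,r3:12,r4:14,r5:Mul1
c11: CDB Mul1=252; issue MUL r5<-Mul1 | r0:Mul2,r1:4,r2:9,r3:12,r4:14,r5:Mul1
c12: stall | r0:Mul2,r1:4,r2:9,r3:12,r4:14,r5:Mul1

STATUS = TAG Mul2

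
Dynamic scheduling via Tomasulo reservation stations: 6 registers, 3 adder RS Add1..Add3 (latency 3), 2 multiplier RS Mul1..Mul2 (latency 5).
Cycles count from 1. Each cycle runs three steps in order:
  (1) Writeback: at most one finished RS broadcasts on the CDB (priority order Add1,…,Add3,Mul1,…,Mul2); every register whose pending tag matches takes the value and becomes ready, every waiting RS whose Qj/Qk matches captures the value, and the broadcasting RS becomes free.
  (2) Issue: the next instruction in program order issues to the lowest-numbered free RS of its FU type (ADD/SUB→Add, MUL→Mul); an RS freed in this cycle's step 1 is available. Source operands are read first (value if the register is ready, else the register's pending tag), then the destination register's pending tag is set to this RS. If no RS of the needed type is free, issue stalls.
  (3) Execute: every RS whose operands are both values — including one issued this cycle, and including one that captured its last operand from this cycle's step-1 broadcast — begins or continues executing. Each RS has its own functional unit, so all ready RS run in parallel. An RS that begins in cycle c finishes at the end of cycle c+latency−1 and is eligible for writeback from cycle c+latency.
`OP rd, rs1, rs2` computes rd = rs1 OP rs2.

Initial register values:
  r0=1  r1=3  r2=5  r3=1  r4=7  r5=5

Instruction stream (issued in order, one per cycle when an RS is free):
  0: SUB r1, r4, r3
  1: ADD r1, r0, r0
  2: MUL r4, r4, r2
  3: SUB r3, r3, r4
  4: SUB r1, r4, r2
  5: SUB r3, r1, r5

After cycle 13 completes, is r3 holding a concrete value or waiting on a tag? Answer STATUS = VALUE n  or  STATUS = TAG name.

STATUS = TAG Add3

  c1: issue SUB r1<-Add1  regs: r0:1,r1:Add1,r2:5,r3:1,r4:7,r5:5
  c2: issue ADD r1<-Add2  regs: r0:1,r1:Add2,r2:5,r3:1,r4:7,r5:5
  c3: issue MUL r4<-Mul1  regs: r0:1,r1:Add2,r2:5,r3:1,r4:Mul1,r5:5
  c4: CDB Add1=6; issue SUB r3<-Add1  regs: r0:1,r1:Add2,r2:5,r3:Add1,r4:Mul1,r5:5
  c5: CDB Add2=2; issue SUB r1<-Add2  regs: r0:1,r1:Add2,r2:5,r3:Add1,r4:Mul1,r5:5
  c6: issue SUB r3<-Add3  regs: r0:1,r1:Add2,r2:5,r3:Add3,r4:Mul1,r5:5
  c7: -  regs: r0:1,r1:Add2,r2:5,r3:Add3,r4:Mul1,r5:5
  c8: CDB Mul1=35  regs: r0:1,r1:Add2,r2:5,r3:Add3,r4:35,r5:5
  c9: -  regs: r0:1,r1:Add2,r2:5,r3:Add3,r4:35,r5:5
  c10: -  regs: r0:1,r1:Add2,r2:5,r3:Add3,r4:35,r5:5
  c11: CDB Add1=-34  regs: r0:1,r1:Add2,r2:5,r3:Add3,r4:35,r5:5
  c12: CDB Add2=30  regs: r0:1,r1:30,r2:5,r3:Add3,r4:35,r5:5
  c13: -  regs: r0:1,r1:30,r2:5,r3:Add3,r4:35,r5:5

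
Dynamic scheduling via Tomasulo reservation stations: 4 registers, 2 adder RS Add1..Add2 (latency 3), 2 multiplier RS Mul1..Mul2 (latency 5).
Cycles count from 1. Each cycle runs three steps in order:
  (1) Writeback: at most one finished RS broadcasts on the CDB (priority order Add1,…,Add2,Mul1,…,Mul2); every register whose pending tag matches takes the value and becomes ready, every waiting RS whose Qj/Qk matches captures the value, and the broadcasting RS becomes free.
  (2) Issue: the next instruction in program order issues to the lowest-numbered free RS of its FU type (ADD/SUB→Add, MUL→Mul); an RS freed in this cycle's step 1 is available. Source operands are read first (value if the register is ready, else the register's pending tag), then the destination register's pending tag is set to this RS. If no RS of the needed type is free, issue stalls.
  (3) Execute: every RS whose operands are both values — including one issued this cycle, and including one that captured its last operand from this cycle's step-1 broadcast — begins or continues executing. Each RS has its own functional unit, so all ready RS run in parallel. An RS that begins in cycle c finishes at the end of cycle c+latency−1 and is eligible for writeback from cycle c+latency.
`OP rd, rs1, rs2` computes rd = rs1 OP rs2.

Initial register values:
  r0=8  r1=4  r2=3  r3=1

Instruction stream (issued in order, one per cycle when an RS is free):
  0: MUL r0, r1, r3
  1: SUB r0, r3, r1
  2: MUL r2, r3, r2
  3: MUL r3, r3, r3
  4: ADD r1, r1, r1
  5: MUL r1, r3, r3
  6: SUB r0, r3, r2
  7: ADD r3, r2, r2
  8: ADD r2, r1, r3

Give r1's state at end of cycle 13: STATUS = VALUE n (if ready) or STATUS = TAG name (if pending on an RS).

cycle 1: issue MUL r0<-Mul1 // r0:Mul1,r1:4,r2:3,r3:1
cycle 2: issue SUB r0<-Add1 // r0:Add1,r1:4,r2:3,r3:1
cycle 3: issue MUL r2<-Mul2 // r0:Add1,r1:4,r2:Mul2,r3:1
cycle 4: stall // r0:Add1,r1:4,r2:Mul2,r3:1
cycle 5: CDB Add1=-3; stall // r0:-3,r1:4,r2:Mul2,r3:1
cycle 6: CDB Mul1=4; issue MUL r3<-Mul1 // r0:-3,r1:4,r2:Mul2,r3:Mul1
cycle 7: issue ADD r1<-Add1 // r0:-3,r1:Add1,r2:Mul2,r3:Mul1
cycle 8: CDB Mul2=3; issue MUL r1<-Mul2 // r0:-3,r1:Mul2,r2:3,r3:Mul1
cycle 9: issue SUB r0<-Add2 // r0:Add2,r1:Mul2,r2:3,r3:Mul1
cycle 10: CDB Add1=8; issue ADD r3<-Add1 // r0:Add2,r1:Mul2,r2:3,r3:Add1
cycle 11: CDB Mul1=1; stall // r0:Add2,r1:Mul2,r2:3,r3:Add1
cycle 12: stall // r0:Add2,r1:Mul2,r2:3,r3:Add1
cycle 13: CDB Add1=6; issue ADD r2<-Add1 // r0:Add2,r1:Mul2,r2:Add1,r3:6

STATUS = TAG Mul2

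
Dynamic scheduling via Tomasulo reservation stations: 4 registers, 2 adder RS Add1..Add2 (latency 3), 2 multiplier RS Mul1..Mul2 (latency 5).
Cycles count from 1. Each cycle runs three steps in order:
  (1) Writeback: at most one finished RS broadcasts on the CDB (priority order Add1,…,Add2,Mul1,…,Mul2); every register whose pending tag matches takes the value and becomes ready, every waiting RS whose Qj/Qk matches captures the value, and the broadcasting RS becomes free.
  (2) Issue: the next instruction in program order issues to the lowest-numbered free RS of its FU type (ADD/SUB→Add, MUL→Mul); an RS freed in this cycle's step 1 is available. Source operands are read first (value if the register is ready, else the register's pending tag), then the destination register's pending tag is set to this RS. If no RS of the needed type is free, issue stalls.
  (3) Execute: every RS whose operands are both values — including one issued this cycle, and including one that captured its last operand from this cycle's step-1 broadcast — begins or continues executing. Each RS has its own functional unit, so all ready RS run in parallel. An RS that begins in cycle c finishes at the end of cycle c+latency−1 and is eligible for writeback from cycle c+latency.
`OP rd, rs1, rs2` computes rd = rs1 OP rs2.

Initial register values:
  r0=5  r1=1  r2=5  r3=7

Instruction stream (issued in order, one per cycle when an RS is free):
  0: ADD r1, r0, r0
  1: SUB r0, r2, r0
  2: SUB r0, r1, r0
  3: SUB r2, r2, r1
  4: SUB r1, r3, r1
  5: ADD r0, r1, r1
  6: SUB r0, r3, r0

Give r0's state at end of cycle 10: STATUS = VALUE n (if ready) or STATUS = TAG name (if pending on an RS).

STATUS = TAG Add2

  c1: issue ADD r1<-Add1  regs: r0:5,r1:Add1,r2:5,r3:7
  c2: issue SUB r0<-Add2  regs: r0:Add2,r1:Add1,r2:5,r3:7
  c3: stall  regs: r0:Add2,r1:Add1,r2:5,r3:7
  c4: CDB Add1=10; issue SUB r0<-Add1  regs: r0:Add1,r1:10,r2:5,r3:7
  c5: CDB Add2=0; issue SUB r2<-Add2  regs: r0:Add1,r1:10,r2:Add2,r3:7
  c6: stall  regs: r0:Add1,r1:10,r2:Add2,r3:7
  c7: stall  regs: r0:Add1,r1:10,r2:Add2,r3:7
  c8: CDB Add1=10; issue SUB r1<-Add1  regs: r0:10,r1:Add1,r2:Add2,r3:7
  c9: CDB Add2=-5; issue ADD r0<-Add2  regs: r0:Add2,r1:Add1,r2:-5,r3:7
  c10: stall  regs: r0:Add2,r1:Add1,r2:-5,r3:7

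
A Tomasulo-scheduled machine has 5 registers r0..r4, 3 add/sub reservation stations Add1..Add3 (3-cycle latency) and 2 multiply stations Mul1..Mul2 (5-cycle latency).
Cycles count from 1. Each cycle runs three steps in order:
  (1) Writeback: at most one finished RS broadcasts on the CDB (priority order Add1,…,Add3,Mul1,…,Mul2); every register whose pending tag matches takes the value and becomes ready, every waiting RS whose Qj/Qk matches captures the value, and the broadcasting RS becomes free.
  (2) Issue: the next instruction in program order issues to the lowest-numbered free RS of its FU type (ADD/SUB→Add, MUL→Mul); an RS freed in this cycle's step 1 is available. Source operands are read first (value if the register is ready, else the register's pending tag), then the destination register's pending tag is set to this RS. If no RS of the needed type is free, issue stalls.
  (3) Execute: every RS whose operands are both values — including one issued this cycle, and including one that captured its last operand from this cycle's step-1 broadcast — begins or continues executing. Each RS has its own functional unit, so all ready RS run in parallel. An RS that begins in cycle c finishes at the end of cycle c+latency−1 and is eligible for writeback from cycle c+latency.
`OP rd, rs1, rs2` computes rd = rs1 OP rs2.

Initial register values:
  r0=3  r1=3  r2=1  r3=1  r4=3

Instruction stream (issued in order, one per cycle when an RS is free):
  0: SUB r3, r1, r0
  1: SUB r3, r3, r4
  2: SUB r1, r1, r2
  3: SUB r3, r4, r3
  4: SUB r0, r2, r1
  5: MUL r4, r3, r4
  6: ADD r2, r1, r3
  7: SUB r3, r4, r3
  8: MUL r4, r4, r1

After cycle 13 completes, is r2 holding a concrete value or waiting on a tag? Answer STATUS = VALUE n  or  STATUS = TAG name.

cycle 1: issue SUB r3<-Add1 // r0:3,r1:3,r2:1,r3:Add1,r4:3
cycle 2: issue SUB r3<-Add2 // r0:3,r1:3,r2:1,r3:Add2,r4:3
cycle 3: issue SUB r1<-Add3 // r0:3,r1:Add3,r2:1,r3:Add2,r4:3
cycle 4: CDB Add1=0; issue SUB r3<-Add1 // r0:3,r1:Add3,r2:1,r3:Add1,r4:3
cycle 5: stall // r0:3,r1:Add3,r2:1,r3:Add1,r4:3
cycle 6: CDB Add3=2; issue SUB r0<-Add3 // r0:Add3,r1:2,r2:1,r3:Add1,r4:3
cycle 7: CDB Add2=-3; issue MUL r4<-Mul1 // r0:Add3,r1:2,r2:1,r3:Add1,r4:Mul1
cycle 8: issue ADD r2<-Add2 // r0:Add3,r1:2,r2:Add2,r3:Add1,r4:Mul1
cycle 9: CDB Add3=-1; issue SUB r3<-Add3 // r0:-1,r1:2,r2:Add2,r3:Add3,r4:Mul1
cycle 10: CDB Add1=6; issue MUL r4<-Mul2 // r0:-1,r1:2,r2:Add2,r3:Add3,r4:Mul2
cycle 11: - // r0:-1,r1:2,r2:Add2,r3:Add3,r4:Mul2
cycle 12: - // r0:-1,r1:2,r2:Add2,r3:Add3,r4:Mul2
cycle 13: CDB Add2=8 // r0:-1,r1:2,r2:8,r3:Add3,r4:Mul2

STATUS = VALUE 8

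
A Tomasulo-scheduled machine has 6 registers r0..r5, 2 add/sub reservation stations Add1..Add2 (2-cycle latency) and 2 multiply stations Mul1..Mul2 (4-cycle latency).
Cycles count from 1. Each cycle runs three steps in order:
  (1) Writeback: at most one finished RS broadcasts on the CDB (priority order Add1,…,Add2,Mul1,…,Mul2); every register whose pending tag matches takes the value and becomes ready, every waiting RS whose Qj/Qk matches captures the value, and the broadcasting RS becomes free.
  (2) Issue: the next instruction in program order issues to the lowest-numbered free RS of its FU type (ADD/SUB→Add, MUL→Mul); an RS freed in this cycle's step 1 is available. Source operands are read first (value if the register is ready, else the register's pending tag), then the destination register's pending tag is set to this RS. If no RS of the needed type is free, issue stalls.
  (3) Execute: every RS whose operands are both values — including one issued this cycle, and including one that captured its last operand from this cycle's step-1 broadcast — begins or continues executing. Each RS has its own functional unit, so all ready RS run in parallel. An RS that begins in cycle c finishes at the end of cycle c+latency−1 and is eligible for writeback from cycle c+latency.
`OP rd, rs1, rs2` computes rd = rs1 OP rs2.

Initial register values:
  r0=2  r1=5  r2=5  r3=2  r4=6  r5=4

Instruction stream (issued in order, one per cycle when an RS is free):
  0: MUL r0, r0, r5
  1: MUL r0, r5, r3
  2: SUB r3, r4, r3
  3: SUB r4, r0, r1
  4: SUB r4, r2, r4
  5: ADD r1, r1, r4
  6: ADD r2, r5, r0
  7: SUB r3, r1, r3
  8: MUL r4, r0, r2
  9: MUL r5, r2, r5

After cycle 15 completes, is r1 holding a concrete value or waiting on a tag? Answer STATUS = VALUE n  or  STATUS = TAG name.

  c1: issue MUL r0<-Mul1  regs: r0:Mul1,r1:5,r2:5,r3:2,r4:6,r5:4
  c2: issue MUL r0<-Mul2  regs: r0:Mul2,r1:5,r2:5,r3:2,r4:6,r5:4
  c3: issue SUB r3<-Add1  regs: r0:Mul2,r1:5,r2:5,r3:Add1,r4:6,r5:4
  c4: issue SUB r4<-Add2  regs: r0:Mul2,r1:5,r2:5,r3:Add1,r4:Add2,r5:4
  c5: CDB Add1=4; issue SUB r4<-Add1  regs: r0:Mul2,r1:5,r2:5,r3:4,r4:Add1,r5:4
  c6: CDB Mul1=8; stall  regs: r0:Mul2,r1:5,r2:5,r3:4,r4:Add1,r5:4
  c7: CDB Mul2=8; stall  regs: r0:8,r1:5,r2:5,r3:4,r4:Add1,r5:4
  c8: stall  regs: r0:8,r1:5,r2:5,r3:4,r4:Add1,r5:4
  c9: CDB Add2=3; issue ADD r1<-Add2  regs: r0:8,r1:Add2,r2:5,r3:4,r4:Add1,r5:4
  c10: stall  regs: r0:8,r1:Add2,r2:5,r3:4,r4:Add1,r5:4
  c11: CDB Add1=2; issue ADD r2<-Add1  regs: r0:8,r1:Add2,r2:Add1,r3:4,r4:2,r5:4
  c12: stall  regs: r0:8,r1:Add2,r2:Add1,r3:4,r4:2,r5:4
  c13: CDB Add1=12; issue SUB r3<-Add1  regs: r0:8,r1:Add2,r2:12,r3:Add1,r4:2,r5:4
  c14: CDB Add2=7; issue MUL r4<-Mul1  regs: r0:8,r1:7,r2:12,r3:Add1,r4:Mul1,r5:4
  c15: issue MUL r5<-Mul2  regs: r0:8,r1:7,r2:12,r3:Add1,r4:Mul1,r5:Mul2

STATUS = VALUE 7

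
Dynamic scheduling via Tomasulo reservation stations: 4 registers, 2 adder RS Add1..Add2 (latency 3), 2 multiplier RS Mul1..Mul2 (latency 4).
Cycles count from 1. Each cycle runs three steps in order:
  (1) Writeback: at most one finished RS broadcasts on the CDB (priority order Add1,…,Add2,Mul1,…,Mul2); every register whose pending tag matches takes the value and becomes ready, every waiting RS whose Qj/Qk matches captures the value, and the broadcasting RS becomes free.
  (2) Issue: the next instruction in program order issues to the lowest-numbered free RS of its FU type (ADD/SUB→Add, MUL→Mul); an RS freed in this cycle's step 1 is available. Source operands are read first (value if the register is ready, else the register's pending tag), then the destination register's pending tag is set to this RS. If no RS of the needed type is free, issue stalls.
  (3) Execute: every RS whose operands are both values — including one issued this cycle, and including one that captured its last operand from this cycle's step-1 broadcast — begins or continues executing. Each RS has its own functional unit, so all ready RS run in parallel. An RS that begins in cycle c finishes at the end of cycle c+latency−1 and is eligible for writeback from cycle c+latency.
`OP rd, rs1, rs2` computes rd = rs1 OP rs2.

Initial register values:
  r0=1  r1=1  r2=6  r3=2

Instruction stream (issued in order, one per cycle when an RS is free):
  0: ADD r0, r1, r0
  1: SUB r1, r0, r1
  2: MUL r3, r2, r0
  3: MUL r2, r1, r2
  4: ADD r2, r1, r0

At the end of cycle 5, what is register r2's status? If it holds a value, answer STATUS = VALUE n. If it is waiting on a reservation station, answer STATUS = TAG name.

STATUS = TAG Add1

c1: issue ADD r0<-Add1 | r0:Add1,r1:1,r2:6,r3:2
c2: issue SUB r1<-Add2 | r0:Add1,r1:Add2,r2:6,r3:2
c3: issue MUL r3<-Mul1 | r0:Add1,r1:Add2,r2:6,r3:Mul1
c4: CDB Add1=2; issue MUL r2<-Mul2 | r0:2,r1:Add2,r2:Mul2,r3:Mul1
c5: issue ADD r2<-Add1 | r0:2,r1:Add2,r2:Add1,r3:Mul1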